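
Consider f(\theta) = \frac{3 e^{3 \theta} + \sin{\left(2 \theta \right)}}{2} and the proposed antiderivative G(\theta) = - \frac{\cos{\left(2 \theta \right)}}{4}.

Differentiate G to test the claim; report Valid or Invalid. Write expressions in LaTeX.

d/d\theta[G] = \frac{\sin{\left(2 \theta \right)}}{2}
d/d\theta[G] - f(\theta) = - \frac{3 e^{3 \theta}}{2} != 0.

Invalid: d/d\theta[G] - f = - \frac{3 e^{3 \theta}}{2}, which is not 0.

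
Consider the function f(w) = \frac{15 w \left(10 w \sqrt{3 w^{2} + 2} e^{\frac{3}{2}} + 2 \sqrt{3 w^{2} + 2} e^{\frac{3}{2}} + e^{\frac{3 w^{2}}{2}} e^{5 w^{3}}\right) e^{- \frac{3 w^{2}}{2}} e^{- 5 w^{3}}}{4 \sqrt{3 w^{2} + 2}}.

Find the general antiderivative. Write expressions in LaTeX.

F(w) = \frac{\left(\frac{5 \sqrt{3 w^{2} + 2} e^{\frac{3 w^{2}}{2}} e^{5 w^{3}}}{e^{\frac{3}{2}}} - 10\right) e^{\frac{3}{2}} e^{- \frac{3 w^{2}}{2}} e^{- 5 w^{3}}}{4} + C

Since d/dw undoes antidifferentiation here, F'(w) = f(w) is required of F(w).
Check: d/dw[\frac{\left(\frac{5 \sqrt{3 w^{2} + 2} e^{\frac{3 w^{2}}{2}} e^{5 w^{3}}}{e^{\frac{3}{2}}} - 10\right) e^{\frac{3}{2}} e^{- \frac{3 w^{2}}{2}} e^{- 5 w^{3}}}{4}] = \frac{\left(150 w^{2} \sqrt{3 w^{2} + 2} e^{3} + 30 w \sqrt{3 w^{2} + 2} e^{3} + 15 w e^{\frac{3}{2}} e^{\frac{3 w^{2}}{2}} e^{5 w^{3}}\right) e^{- \frac{3 w^{2}}{2}} e^{- 5 w^{3}}}{4 \sqrt{3 w^{2} + 2} e^{\frac{3}{2}}}, which equals f(w).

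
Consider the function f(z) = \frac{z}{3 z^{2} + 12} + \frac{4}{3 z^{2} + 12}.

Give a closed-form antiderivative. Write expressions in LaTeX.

An antiderivative is F(z) = \frac{\log{\left(z^{2} + 4 \right)}}{6} + \frac{2 \operatorname{atan}{\left(\frac{z}{2} \right)}}{3}.

Integrate term by term and add the pieces.
Check: d/dz[\frac{\log{\left(z^{2} + 4 \right)}}{6} + \frac{2 \operatorname{atan}{\left(\frac{z}{2} \right)}}{3}] = \frac{z + 4}{3 z^{2} + 12}, which equals f(z).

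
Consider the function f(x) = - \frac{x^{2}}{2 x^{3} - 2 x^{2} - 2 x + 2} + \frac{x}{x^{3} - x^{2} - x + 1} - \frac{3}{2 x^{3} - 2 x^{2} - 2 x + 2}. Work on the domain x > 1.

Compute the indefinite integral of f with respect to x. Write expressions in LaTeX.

F(x) = - \frac{- x \log{\left(x - 1 \right)} + 3 x \log{\left(x + 1 \right)} + \log{\left(x - 1 \right)} - 3 \log{\left(x + 1 \right)} - 2}{4 \left(x - 1\right)} + C

The denominator factors as 2 \left(x - 1\right)^{2} \left(x + 1\right); partial fractions split f into directly integrable pieces: - \frac{3}{4 \left(x + 1\right)} + \frac{1}{4 \left(x - 1\right)} - \frac{1}{2 \left(x - 1\right)^{2}}.
Check: d/dx[- \frac{- x \log{\left(x - 1 \right)} + 3 x \log{\left(x + 1 \right)} + \log{\left(x - 1 \right)} - 3 \log{\left(x + 1 \right)} - 2}{4 \left(x - 1\right)}] = \frac{- x^{2} + 2 x - 3}{2 x^{3} - 2 x^{2} - 2 x + 2}, which equals f(x).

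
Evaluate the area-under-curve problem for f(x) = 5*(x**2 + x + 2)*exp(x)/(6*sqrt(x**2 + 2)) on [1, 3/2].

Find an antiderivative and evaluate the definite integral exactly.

f has the shape u'v + uv' for u = 5*sqrt(x**2 + 2)/6 and v = exp(x) — it is the derivative of the product u*v.
F(x) = 5*sqrt(x**2 + 2)*exp(x)/6 is an antiderivative of f.
Check: d/dx[5*sqrt(x**2 + 2)*exp(x)/6] = (5*x**2*exp(x) + 5*x*exp(x) + 10*exp(x))/(6*sqrt(x**2 + 2)), which equals f(x).
F(3/2) = 5*sqrt(17)*exp(3/2)/12; F(1) = 5*sqrt(3)*exp(1)/6.
Integral = F(3/2) - F(1) = -5*sqrt(3)*exp(1)/6 + 5*sqrt(17)*exp(3/2)/12.

Antiderivative: F(x) = 5*sqrt(x**2 + 2)*exp(x)/6; value = -5*sqrt(3)*exp(1)/6 + 5*sqrt(17)*exp(3/2)/12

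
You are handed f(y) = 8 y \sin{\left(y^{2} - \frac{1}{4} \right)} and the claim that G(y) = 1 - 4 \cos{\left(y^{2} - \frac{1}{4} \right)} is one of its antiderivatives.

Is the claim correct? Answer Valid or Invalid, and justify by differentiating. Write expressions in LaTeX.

Valid: G'(y) = f(y).

d/dy[G] = 8 y \sin{\left(y^{2} - \frac{1}{4} \right)}
This equals f(y) exactly, so the claim holds.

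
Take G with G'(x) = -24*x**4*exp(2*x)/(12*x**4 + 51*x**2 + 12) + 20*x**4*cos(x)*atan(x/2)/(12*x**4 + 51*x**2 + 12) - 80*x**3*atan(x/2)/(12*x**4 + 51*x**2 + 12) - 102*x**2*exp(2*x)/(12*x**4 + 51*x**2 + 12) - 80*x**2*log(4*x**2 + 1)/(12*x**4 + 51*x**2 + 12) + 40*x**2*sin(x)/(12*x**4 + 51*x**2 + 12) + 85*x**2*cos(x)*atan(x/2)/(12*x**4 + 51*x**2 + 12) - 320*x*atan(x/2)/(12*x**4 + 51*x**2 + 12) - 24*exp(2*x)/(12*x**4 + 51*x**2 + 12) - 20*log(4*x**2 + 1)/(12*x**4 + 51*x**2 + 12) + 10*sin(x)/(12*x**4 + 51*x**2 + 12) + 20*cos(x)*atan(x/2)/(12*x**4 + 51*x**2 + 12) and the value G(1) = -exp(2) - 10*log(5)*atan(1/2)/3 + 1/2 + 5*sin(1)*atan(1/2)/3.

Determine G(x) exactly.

G(x) = -(6*exp(2*x) + 20*log(4*x**2 + 1)*atan(x/2) - 10*sin(x)*atan(x/2) - 3)/6

Integrate term by term and add the pieces.
A general antiderivative is -5*(2*log(4*x**2 + 1) - sin(x))*atan(x/2)/3 - exp(2*x) + C.
The condition gives C = -exp(2) - 10*log(5)*atan(1/2)/3 + 1/2 + 5*sin(1)*atan(1/2)/3 - (-exp(2) - 10*log(5)*atan(1/2)/3 + 5*sin(1)*atan(1/2)/3) = 1/2.
So G(x) = -(6*exp(2*x) + 20*log(4*x**2 + 1)*atan(x/2) - 10*sin(x)*atan(x/2) - 3)/6.
Check: d/dx[-(6*exp(2*x) + 20*log(4*x**2 + 1)*atan(x/2) - 10*sin(x)*atan(x/2) - 3)/6] = (-24*x**4*exp(2*x) + 20*x**4*cos(x)*atan(x/2) - 80*x**3*atan(x/2) - 102*x**2*exp(2*x) - 80*x**2*log(4*x**2 + 1) + 40*x**2*sin(x) + 85*x**2*cos(x)*atan(x/2) - 320*x*atan(x/2) - 24*exp(2*x) - 20*log(4*x**2 + 1) + 10*sin(x) + 20*cos(x)*atan(x/2))/(12*x**4 + 51*x**2 + 12), which equals G'(x).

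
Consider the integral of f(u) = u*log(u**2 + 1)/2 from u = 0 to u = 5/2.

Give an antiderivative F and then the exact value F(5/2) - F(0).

For F(u) to be correct the identity F'(u) - f(u) = 0 must hold.
F(u) = u**2*log(u**2 + 1)/4 - u**2/4 + log(u**2 + 1)/4 is an antiderivative of f.
Check: d/du[u**2*log(u**2 + 1)/4 - u**2/4 + log(u**2 + 1)/4] = u*log(u**2 + 1)/2 = f(u).
F(5/2) = -25/16 + 29*log(29/4)/16; F(0) = 0.
Integral = F(5/2) - F(0) = -25/16 + 29*log(29/4)/16.

Antiderivative: F(u) = u**2*log(u**2 + 1)/4 - u**2/4 + log(u**2 + 1)/4; value = -25/16 + 29*log(29/4)/16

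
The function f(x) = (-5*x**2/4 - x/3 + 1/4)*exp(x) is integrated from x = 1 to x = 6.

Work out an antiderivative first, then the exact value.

Recognize the product-rule pattern: f = u'v + uv' with u = -5*x**2/4 + 13*x/6 - 23/12, v = exp(x), so integration by parts undoes it.
F(x) = -5*x**2*exp(x)/4 + 13*x*exp(x)/6 - 23*exp(x)/12 is an antiderivative of f.
Check: d/dx[-5*x**2*exp(x)/4 + 13*x*exp(x)/6 - 23*exp(x)/12] = -5*x**2*exp(x)/4 - x*exp(x)/3 + exp(x)/4, which equals f(x).
F(6) = -407*exp(6)/12; F(1) = -exp(1).
Integral = F(6) - F(1) = exp(1) - 407*exp(6)/12.

Antiderivative: F(x) = -5*x**2*exp(x)/4 + 13*x*exp(x)/6 - 23*exp(x)/12; value = exp(1) - 407*exp(6)/12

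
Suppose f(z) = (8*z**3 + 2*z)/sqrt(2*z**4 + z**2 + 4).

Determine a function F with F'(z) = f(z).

The substitution u = 2*z**4 + z**2 + 4 works: f is exactly (dF/du)*(du/dz) for that inner function.
Check: d/dz[2*sqrt(2*z**4 + z**2 + 4)] = (8*z**3 + 2*z)/sqrt(2*z**4 + z**2 + 4) = f(z).

An antiderivative is F(z) = 2*sqrt(2*z**4 + z**2 + 4).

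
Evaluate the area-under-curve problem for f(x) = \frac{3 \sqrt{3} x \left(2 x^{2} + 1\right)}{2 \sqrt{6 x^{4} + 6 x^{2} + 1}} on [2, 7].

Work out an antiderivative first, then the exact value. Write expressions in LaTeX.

f matches the chain-rule pattern g'(h)*h' with inner function h(x) = 2 x^{4} + 2 x^{2} + \frac{1}{3}; substituting u = h(x) collapses the integral.
F(x) = \frac{\sqrt{3} \sqrt{6 x^{4} + 6 x^{2} + 1}}{4} is an antiderivative of f.
Check: d/dx[\frac{\sqrt{3} \sqrt{6 x^{4} + 6 x^{2} + 1}}{4}] = \frac{6 \sqrt{3} x^{3} + 3 \sqrt{3} x}{2 \sqrt{6 x^{4} + 6 x^{2} + 1}}, which equals f(x).
F(7) = \frac{\sqrt{44103}}{4}; F(2) = \frac{11 \sqrt{3}}{4}.
Integral = F(7) - F(2) = - \frac{11 \sqrt{3}}{4} + \frac{\sqrt{44103}}{4}.

Antiderivative: F(x) = \frac{\sqrt{3} \sqrt{6 x^{4} + 6 x^{2} + 1}}{4}; value = - \frac{11 \sqrt{3}}{4} + \frac{\sqrt{44103}}{4}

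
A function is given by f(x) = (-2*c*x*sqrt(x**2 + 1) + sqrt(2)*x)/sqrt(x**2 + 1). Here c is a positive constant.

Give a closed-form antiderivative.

Any candidate F(x) must reproduce f(x) exactly when differentiated.
Check: d/dx[-c*x**2 + sqrt(2)*sqrt(x**2 + 1)] = (-2*c*x*sqrt(x**2 + 1) + sqrt(2)*x)/sqrt(x**2 + 1) = f(x).

An antiderivative is F(x) = -c*x**2 + sqrt(2)*sqrt(x**2 + 1).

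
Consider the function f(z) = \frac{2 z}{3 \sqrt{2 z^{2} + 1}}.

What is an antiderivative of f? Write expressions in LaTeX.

The substitution u = 2 z^{2} + 1 works: f is exactly (dF/du)*(du/dz) for that inner function.
Check: d/dz[\frac{\sqrt{2 z^{2} + 1}}{3}] = \frac{2 z}{3 \sqrt{2 z^{2} + 1}} = f(z).

An antiderivative is F(z) = \frac{\sqrt{2 z^{2} + 1}}{3}.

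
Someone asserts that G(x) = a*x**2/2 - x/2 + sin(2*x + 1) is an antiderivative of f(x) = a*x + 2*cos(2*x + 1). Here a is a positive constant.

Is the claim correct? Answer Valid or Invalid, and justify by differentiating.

Invalid: d/dx[G] - f = -1/2, which is not 0.

d/dx[G] = a*x + 2*cos(2*x + 1) - 1/2
d/dx[G] - f(x) = -1/2 != 0.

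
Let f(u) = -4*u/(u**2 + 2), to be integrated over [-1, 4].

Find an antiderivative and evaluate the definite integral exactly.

Antiderivative: F(u) = -2*log(u**2 + 2); value = -2*log(54) + 2*log(9)

f matches the chain-rule pattern g'(h)*h' with inner function h(u) = 3*u**2 + 6; substituting w = h(u) collapses the integral.
F(u) = -2*log(u**2 + 2) is an antiderivative of f.
Check: d/du[-2*log(u**2 + 2)] = -4*u/(u**2 + 2) = f(u).
F(4) = -2*log(18); F(-1) = -2*log(3).
Integral = F(4) - F(-1) = -2*log(54) + 2*log(9).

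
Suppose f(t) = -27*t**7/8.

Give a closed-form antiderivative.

An antiderivative is F(t) = -27*t**8/64.

Recover f(t) by differentiating a candidate F(t); any mismatch rules it out.
Check: d/dt[-27*t**8/64] = -27*t**7/8 = f(t).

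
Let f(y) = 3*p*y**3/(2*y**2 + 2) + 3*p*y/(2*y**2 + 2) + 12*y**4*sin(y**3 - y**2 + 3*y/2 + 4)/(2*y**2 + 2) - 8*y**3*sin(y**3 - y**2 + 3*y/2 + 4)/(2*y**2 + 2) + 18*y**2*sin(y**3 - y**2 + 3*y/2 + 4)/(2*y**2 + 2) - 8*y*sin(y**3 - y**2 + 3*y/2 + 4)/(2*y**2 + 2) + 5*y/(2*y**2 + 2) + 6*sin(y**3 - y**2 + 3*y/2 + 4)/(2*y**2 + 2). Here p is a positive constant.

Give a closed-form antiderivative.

An antiderivative is F(y) = (3*p*y**2 + 5*log(2*y**2 + 2) - 8*cos(y**3 - y**2 + 3*y/2 + 4))/4.

Integrate term by term and add the pieces.
Check: d/dy[(3*p*y**2 + 5*log(2*y**2 + 2) - 8*cos(y**3 - y**2 + 3*y/2 + 4))/4] = (3*p*y**3 + 3*p*y + 12*y**4*sin(y**3 - y**2 + 3*y/2 + 4) - 8*y**3*sin(y**3 - y**2 + 3*y/2 + 4) + 18*y**2*sin(y**3 - y**2 + 3*y/2 + 4) - 8*y*sin(y**3 - y**2 + 3*y/2 + 4) + 5*y + 6*sin(y**3 - y**2 + 3*y/2 + 4))/(2*y**2 + 2), which equals f(y).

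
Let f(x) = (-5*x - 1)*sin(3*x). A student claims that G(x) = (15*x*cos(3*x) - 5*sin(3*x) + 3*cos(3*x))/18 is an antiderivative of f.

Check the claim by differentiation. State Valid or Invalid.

Invalid: d/dx[G] - f = 5*x*sin(3*x)/2 + sin(3*x)/2, which is not 0.

d/dx[G] = -5*x*sin(3*x)/2 - sin(3*x)/2
d/dx[G] - f(x) = 5*x*sin(3*x)/2 + sin(3*x)/2 != 0.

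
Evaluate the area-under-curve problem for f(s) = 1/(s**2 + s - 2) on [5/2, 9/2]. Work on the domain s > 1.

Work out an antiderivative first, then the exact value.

The denominator factors as (s - 1)*(s + 2); partial fractions split f into directly integrable pieces: -1/(3*(s + 2)) + 1/(3*(s - 1)).
F(s) = log(s - 1)/3 - log(s + 2)/3 is an antiderivative of f.
Check: d/ds[log(s - 1)/3 - log(s + 2)/3] = 1/(s**2 + s - 2) = f(s).
F(9/2) = -log(13/2)/3 + log(7/2)/3; F(5/2) = -log(9/2)/3 + log(3/2)/3.
Integral = F(9/2) - F(5/2) = -log(13/2)/3 - log(3/2)/3 + log(7/2)/3 + log(9/2)/3.

Antiderivative: F(s) = log(s - 1)/3 - log(s + 2)/3; value = -log(13/2)/3 - log(3/2)/3 + log(7/2)/3 + log(9/2)/3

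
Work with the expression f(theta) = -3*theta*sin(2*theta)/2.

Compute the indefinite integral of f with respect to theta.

Recover f(theta) by differentiating a candidate F(theta); any mismatch rules it out.
Check: d/dtheta[3*theta*cos(2*theta)/4 - 3*sin(2*theta)/8] = -3*theta*sin(2*theta)/2 = f(theta).

F(theta) = 3*theta*cos(2*theta)/4 - 3*sin(2*theta)/8 + C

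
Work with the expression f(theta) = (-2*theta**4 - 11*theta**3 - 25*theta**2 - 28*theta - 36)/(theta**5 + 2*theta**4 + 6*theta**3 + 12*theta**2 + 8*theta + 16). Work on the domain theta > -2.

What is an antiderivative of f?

An antiderivative is F(theta) = (-2*log(theta/2 + 1) - 3*log(theta**2 + 2) - 16*atan(theta/2))/4.

Differentiate the proposed F(theta) back; it has to land on f(theta) exactly.
Check: d/dtheta[(-2*log(theta/2 + 1) - 3*log(theta**2 + 2) - 16*atan(theta/2))/4] = (-2*theta**4 - 11*theta**3 - 25*theta**2 - 28*theta - 36)/(theta**5 + 2*theta**4 + 6*theta**3 + 12*theta**2 + 8*theta + 16) = f(theta).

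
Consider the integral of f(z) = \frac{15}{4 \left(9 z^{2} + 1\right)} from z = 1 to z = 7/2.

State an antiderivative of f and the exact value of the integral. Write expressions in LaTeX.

Differentiate the proposed F(z) back; it has to land on f(z) exactly.
F(z) = \frac{5 \operatorname{atan}{\left(3 z \right)}}{4} is an antiderivative of f.
Check: d/dz[\frac{5 \operatorname{atan}{\left(3 z \right)}}{4}] = \frac{15}{36 z^{2} + 4}, which equals f(z).
F(7/2) = \frac{5 \operatorname{atan}{\left(\frac{21}{2} \right)}}{4}; F(1) = \frac{5 \operatorname{atan}{\left(3 \right)}}{4}.
Integral = F(7/2) - F(1) = - \frac{5 \operatorname{atan}{\left(3 \right)}}{4} + \frac{5 \operatorname{atan}{\left(\frac{21}{2} \right)}}{4}.

Antiderivative: F(z) = \frac{5 \operatorname{atan}{\left(3 z \right)}}{4}; value = - \frac{5 \operatorname{atan}{\left(3 \right)}}{4} + \frac{5 \operatorname{atan}{\left(\frac{21}{2} \right)}}{4}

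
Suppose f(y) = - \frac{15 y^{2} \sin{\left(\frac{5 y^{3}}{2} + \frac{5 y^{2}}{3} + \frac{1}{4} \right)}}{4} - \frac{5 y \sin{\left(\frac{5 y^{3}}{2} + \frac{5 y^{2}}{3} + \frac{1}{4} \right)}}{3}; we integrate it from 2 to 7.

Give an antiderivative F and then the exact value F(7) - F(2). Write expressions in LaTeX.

Antiderivative: F(y) = \frac{\cos{\left(\frac{5 y^{3}}{2} + \frac{5 y^{2}}{3} + \frac{1}{4} \right)}}{2}; value = \frac{\cos{\left(\frac{11273}{12} \right)}}{2} - \frac{\cos{\left(\frac{323}{12} \right)}}{2}

f matches the chain-rule pattern g'(h)*h' with inner function h(y) = \frac{5 y^{3}}{2} + \frac{5 y^{2}}{3} + \frac{1}{4}; substituting u = h(y) collapses the integral.
F(y) = \frac{\cos{\left(\frac{5 y^{3}}{2} + \frac{5 y^{2}}{3} + \frac{1}{4} \right)}}{2} is an antiderivative of f.
Check: d/dy[\frac{\cos{\left(\frac{5 y^{3}}{2} + \frac{5 y^{2}}{3} + \frac{1}{4} \right)}}{2}] = - \frac{15 y^{2} \sin{\left(\frac{5 y^{3}}{2} + \frac{5 y^{2}}{3} + \frac{1}{4} \right)}}{4} - \frac{5 y \sin{\left(\frac{5 y^{3}}{2} + \frac{5 y^{2}}{3} + \frac{1}{4} \right)}}{3} = f(y).
F(7) = \frac{\cos{\left(\frac{11273}{12} \right)}}{2}; F(2) = \frac{\cos{\left(\frac{323}{12} \right)}}{2}.
Integral = F(7) - F(2) = \frac{\cos{\left(\frac{11273}{12} \right)}}{2} - \frac{\cos{\left(\frac{323}{12} \right)}}{2}.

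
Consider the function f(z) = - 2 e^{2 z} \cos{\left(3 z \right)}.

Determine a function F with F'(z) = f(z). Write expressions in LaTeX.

Check any antiderivative F(z) by computing F'(z) and comparing it with f(z).
Check: d/dz[- \frac{6 e^{2 z} \sin{\left(3 z \right)}}{13} - \frac{4 e^{2 z} \cos{\left(3 z \right)}}{13}] = - 2 e^{2 z} \cos{\left(3 z \right)} = f(z).

An antiderivative is F(z) = - \frac{6 e^{2 z} \sin{\left(3 z \right)}}{13} - \frac{4 e^{2 z} \cos{\left(3 z \right)}}{13}.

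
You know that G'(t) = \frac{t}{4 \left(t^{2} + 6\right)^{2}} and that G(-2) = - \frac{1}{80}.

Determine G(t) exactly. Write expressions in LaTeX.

G'(t) matches the chain-rule pattern g'(h)*h' with inner function h(t) = 8 t^{2} + 48; substituting u = h(t) collapses the integral.
A general antiderivative is - \frac{1}{8 t^{2} + 48} + C.
The condition gives C = - \frac{1}{80} - (- \frac{1}{80}) = 0.
So G(t) = - \frac{1}{8 \left(t^{2} + 6\right)}.
Check: d/dt[- \frac{1}{8 \left(t^{2} + 6\right)}] = \frac{t}{4 t^{4} + 48 t^{2} + 144}, which equals G'(t).

G(t) = - \frac{1}{8 \left(t^{2} + 6\right)}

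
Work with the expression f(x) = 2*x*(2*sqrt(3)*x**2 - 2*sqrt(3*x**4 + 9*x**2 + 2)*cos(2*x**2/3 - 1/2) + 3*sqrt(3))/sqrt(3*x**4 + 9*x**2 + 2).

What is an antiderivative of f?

Recover f(x) by differentiating a candidate F(x); any mismatch rules it out.
Check: d/dx[(2*sqrt(3)*sqrt(3*x**4 + 9*x**2 + 2) - 9*sin(2*x**2/3 - 1/2))/3] = (4*sqrt(3)*x**3 - 4*x*sqrt(3*x**4 + 9*x**2 + 2)*cos(2*x**2/3 - 1/2) + 6*sqrt(3)*x)/sqrt(3*x**4 + 9*x**2 + 2), which equals f(x).

An antiderivative is F(x) = (2*sqrt(3)*sqrt(3*x**4 + 9*x**2 + 2) - 9*sin(2*x**2/3 - 1/2))/3.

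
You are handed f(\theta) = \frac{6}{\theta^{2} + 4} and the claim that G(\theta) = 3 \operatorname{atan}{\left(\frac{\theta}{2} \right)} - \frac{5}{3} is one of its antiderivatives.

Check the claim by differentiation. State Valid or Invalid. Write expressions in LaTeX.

Valid - differentiating G returns exactly f.

d/d\theta[G] = \frac{6}{\theta^{2} + 4}
This equals f(\theta) exactly, so the claim holds.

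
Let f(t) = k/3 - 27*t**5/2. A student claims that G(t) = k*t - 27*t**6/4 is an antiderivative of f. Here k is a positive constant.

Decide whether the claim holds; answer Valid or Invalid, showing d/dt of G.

Invalid: d/dt[G] - f = 2*k/3 - 27*t**5, which is not 0.

d/dt[G] = k - 81*t**5/2
d/dt[G] - f(t) = 2*k/3 - 27*t**5 != 0.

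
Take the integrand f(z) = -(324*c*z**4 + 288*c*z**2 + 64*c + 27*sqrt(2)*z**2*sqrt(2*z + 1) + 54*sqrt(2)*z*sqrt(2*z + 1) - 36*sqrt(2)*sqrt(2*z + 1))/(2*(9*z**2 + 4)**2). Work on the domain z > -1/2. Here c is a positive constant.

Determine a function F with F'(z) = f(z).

An antiderivative is F(z) = (-4*c*z*(9*z**2 + 4) + 3*sqrt(2)*(2*z + 1)**(3/2))/(2*(9*z**2 + 4)).

Any candidate F(z) must reproduce f(z) exactly when differentiated.
Check: d/dz[(-4*c*z*(9*z**2 + 4) + 3*sqrt(2)*(2*z + 1)**(3/2))/(2*(9*z**2 + 4))] = (-324*c*z**4 - 288*c*z**2 - 64*c - 27*sqrt(2)*z**2*sqrt(2*z + 1) - 54*sqrt(2)*z*sqrt(2*z + 1) + 36*sqrt(2)*sqrt(2*z + 1))/(162*z**4 + 144*z**2 + 32), which equals f(z).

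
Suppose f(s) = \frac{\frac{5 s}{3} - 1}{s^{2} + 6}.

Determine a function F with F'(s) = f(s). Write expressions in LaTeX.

A candidate is checked by its d/ds: the result must match f(s).
Check: d/ds[- \frac{- 5 \log{\left(s^{2} + 6 \right)} + \sqrt{6} \operatorname{atan}{\left(\frac{\sqrt{6} s}{6} \right)}}{6}] = \frac{5 s - 3}{3 s^{2} + 18}, which equals f(s).

An antiderivative is F(s) = - \frac{- 5 \log{\left(s^{2} + 6 \right)} + \sqrt{6} \operatorname{atan}{\left(\frac{\sqrt{6} s}{6} \right)}}{6}.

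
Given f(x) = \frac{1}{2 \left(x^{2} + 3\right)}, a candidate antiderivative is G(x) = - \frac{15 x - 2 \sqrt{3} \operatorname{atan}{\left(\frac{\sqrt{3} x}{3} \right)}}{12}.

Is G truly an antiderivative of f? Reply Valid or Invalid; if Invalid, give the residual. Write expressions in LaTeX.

d/dx[G] = \frac{- 5 x^{2} - 13}{4 x^{2} + 12}
d/dx[G] - f(x) = - \frac{5}{4} != 0.

Invalid: d/dx[G] - f = - \frac{5}{4}, which is not 0.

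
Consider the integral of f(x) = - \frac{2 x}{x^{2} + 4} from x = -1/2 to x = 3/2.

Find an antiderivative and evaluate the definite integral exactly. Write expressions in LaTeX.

Antiderivative: F(x) = - \log{\left(\frac{3 x^{2}}{2} + 6 \right)}; value = - \log{\left(\frac{75}{8} \right)} + \log{\left(\frac{51}{8} \right)}

The substitution u = \frac{3 x^{2}}{2} + 6 works: f is exactly (dF/du)*(du/dx) for that inner function.
F(x) = - \log{\left(\frac{3 x^{2}}{2} + 6 \right)} is an antiderivative of f.
Check: d/dx[- \log{\left(\frac{3 x^{2}}{2} + 6 \right)}] = - \frac{2 x}{x^{2} + 4} = f(x).
F(3/2) = - \log{\left(\frac{75}{8} \right)}; F(-1/2) = - \log{\left(\frac{51}{8} \right)}.
Integral = F(3/2) - F(-1/2) = - \log{\left(\frac{75}{8} \right)} + \log{\left(\frac{51}{8} \right)}.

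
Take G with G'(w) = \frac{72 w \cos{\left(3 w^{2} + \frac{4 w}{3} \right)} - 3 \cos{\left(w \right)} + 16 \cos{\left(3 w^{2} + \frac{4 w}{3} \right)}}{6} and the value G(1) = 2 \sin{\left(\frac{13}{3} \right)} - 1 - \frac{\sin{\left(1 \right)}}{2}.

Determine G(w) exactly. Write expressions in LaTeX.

G(w) = \frac{- \sin{\left(w \right)} + 4 \sin{\left(3 w^{2} + \frac{4 w}{3} \right)} - 2}{2}

Since d/dw undoes antidifferentiation here, G(w) must give back the stated G'(w).
A general antiderivative is - \frac{\sin{\left(w \right)}}{2} + 2 \sin{\left(3 w^{2} + \frac{4 w}{3} \right)} + C.
The condition gives C = 2 \sin{\left(\frac{13}{3} \right)} - 1 - \frac{\sin{\left(1 \right)}}{2} - (2 \sin{\left(\frac{13}{3} \right)} - \frac{\sin{\left(1 \right)}}{2}) = -1.
So G(w) = \frac{- \sin{\left(w \right)} + 4 \sin{\left(3 w^{2} + \frac{4 w}{3} \right)} - 2}{2}.
Check: d/dw[\frac{- \sin{\left(w \right)} + 4 \sin{\left(3 w^{2} + \frac{4 w}{3} \right)} - 2}{2}] = 12 w \cos{\left(3 w^{2} + \frac{4 w}{3} \right)} - \frac{\cos{\left(w \right)}}{2} + \frac{8 \cos{\left(3 w^{2} + \frac{4 w}{3} \right)}}{3}, which equals G'(w).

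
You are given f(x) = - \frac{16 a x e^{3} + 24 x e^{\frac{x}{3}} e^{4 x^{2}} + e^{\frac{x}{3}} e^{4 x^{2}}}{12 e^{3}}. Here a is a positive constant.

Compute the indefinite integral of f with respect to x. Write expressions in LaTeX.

For F(x) to be correct the identity F'(x) - f(x) = 0 must hold.
Check: d/dx[\frac{- 8 a x^{2} - 3 e^{4 x^{2} + \frac{x}{3} - 3}}{12}] = - \frac{4 a x}{3} - \frac{2 x e^{\frac{x}{3}} e^{4 x^{2}}}{e^{3}} - \frac{e^{\frac{x}{3}} e^{4 x^{2}}}{12 e^{3}}, which equals f(x).

F(x) = \frac{- 8 a x^{2} - 3 e^{4 x^{2} + \frac{x}{3} - 3}}{12} + C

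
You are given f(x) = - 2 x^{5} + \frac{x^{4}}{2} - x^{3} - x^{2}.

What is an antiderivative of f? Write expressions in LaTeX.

An antiderivative is F(x) = \frac{x^{3} \left(- 20 x^{3} + 6 x^{2} - 15 x - 20\right)}{60}.

The integrand splits into summands that can be handled one at a time.
Check: d/dx[\frac{x^{3} \left(- 20 x^{3} + 6 x^{2} - 15 x - 20\right)}{60}] = - 2 x^{5} + \frac{x^{4}}{2} - x^{3} - x^{2} = f(x).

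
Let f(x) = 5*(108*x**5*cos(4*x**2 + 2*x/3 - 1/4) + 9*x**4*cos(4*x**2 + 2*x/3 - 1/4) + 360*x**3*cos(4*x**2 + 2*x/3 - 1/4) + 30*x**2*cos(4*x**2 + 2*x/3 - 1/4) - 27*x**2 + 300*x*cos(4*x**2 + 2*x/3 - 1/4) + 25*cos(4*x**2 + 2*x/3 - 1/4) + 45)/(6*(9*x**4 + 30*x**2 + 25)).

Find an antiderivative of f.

An antiderivative is F(x) = 5*x/(2*(x**2 + 5/3)) + 5*sin(4*x**2 + 2*x/3 - 1/4)/4.

An antiderivative F(x) passes only if d/dx[F] lands on f(x) exactly.
Check: d/dx[5*x/(2*(x**2 + 5/3)) + 5*sin(4*x**2 + 2*x/3 - 1/4)/4] = (540*x**5*cos(4*x**2 + 2*x/3 - 1/4) + 45*x**4*cos(4*x**2 + 2*x/3 - 1/4) + 1800*x**3*cos(4*x**2 + 2*x/3 - 1/4) + 150*x**2*cos(4*x**2 + 2*x/3 - 1/4) - 135*x**2 + 1500*x*cos(4*x**2 + 2*x/3 - 1/4) + 125*cos(4*x**2 + 2*x/3 - 1/4) + 225)/(54*x**4 + 180*x**2 + 150), which equals f(x).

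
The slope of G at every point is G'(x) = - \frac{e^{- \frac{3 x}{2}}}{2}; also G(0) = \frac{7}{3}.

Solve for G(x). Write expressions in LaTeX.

G(x) = \frac{\left(6 e^{\frac{3 x}{2}} + 1\right) e^{- \frac{3 x}{2}}}{3}

The proposed G(x) is checked by its d/dx: the result must match the given G'(x).
A general antiderivative is \frac{e^{- \frac{3 x}{2}}}{3} + C.
The condition gives C = \frac{7}{3} - (\frac{1}{3}) = 2.
So G(x) = \frac{\left(6 e^{\frac{3 x}{2}} + 1\right) e^{- \frac{3 x}{2}}}{3}.
Check: d/dx[\frac{\left(6 e^{\frac{3 x}{2}} + 1\right) e^{- \frac{3 x}{2}}}{3}] = - \frac{e^{- \frac{3 x}{2}}}{2} = G'(x).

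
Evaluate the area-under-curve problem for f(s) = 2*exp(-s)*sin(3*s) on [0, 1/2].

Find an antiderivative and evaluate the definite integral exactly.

Since d/ds undoes antidifferentiation here, F'(s) = f(s) is required of F(s).
F(s) = -exp(-s)*sin(3*s)/5 - 3*exp(-s)*cos(3*s)/5 is an antiderivative of f.
Check: d/ds[-exp(-s)*sin(3*s)/5 - 3*exp(-s)*cos(3*s)/5] = 2*exp(-s)*sin(3*s) = f(s).
F(1/2) = -exp(-1/2)*sin(3/2)/5 - 3*exp(-1/2)*cos(3/2)/5; F(0) = -3/5.
Integral = F(1/2) - F(0) = -exp(-1/2)*sin(3/2)/5 - 3*exp(-1/2)*cos(3/2)/5 + 3/5.

Antiderivative: F(s) = -exp(-s)*sin(3*s)/5 - 3*exp(-s)*cos(3*s)/5; value = -exp(-1/2)*sin(3/2)/5 - 3*exp(-1/2)*cos(3/2)/5 + 3/5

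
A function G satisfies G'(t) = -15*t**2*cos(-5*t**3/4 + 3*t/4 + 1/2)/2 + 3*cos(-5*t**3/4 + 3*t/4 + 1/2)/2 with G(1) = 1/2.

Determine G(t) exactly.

The substitution u = -5*t**3/4 + 3*t/4 + 1/2 works: G'(t) is exactly (dG/du)*(du/dt) for that inner function.
A general antiderivative is 2*sin(-5*t**3/4 + 3*t/4 + 1/2) + C.
The condition gives C = 1/2 - (0) = 1/2.
So G(t) = 2*sin(-5*t**3/4 + 3*t/4 + 1/2) + 1/2.
Check: d/dt[2*sin(-5*t**3/4 + 3*t/4 + 1/2) + 1/2] = -15*t**2*cos(-5*t**3/4 + 3*t/4 + 1/2)/2 + 3*cos(-5*t**3/4 + 3*t/4 + 1/2)/2 = G'(t).

G(t) = 2*sin(-5*t**3/4 + 3*t/4 + 1/2) + 1/2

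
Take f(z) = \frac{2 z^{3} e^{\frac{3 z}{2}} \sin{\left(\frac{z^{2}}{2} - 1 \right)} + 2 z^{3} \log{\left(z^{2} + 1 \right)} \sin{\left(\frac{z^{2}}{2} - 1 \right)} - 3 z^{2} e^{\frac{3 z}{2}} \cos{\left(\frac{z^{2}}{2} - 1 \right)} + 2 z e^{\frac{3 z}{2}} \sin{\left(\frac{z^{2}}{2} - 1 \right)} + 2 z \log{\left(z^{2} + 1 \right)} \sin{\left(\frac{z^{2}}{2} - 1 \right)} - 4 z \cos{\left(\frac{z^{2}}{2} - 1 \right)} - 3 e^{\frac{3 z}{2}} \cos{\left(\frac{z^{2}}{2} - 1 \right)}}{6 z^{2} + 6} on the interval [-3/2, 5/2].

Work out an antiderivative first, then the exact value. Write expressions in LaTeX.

Recognize the product-rule pattern: f = u'v + uv' with u = - \frac{e^{\frac{3 z}{2}}}{3} - \frac{\log{\left(z^{2} + 1 \right)}}{3}, v = \cos{\left(\frac{z^{2}}{2} - 1 \right)}, so integration by parts undoes it.
F(z) = - \frac{e^{\frac{3 z}{2}} \cos{\left(\frac{z^{2}}{2} - 1 \right)}}{3} - \frac{\log{\left(z^{2} + 1 \right)} \cos{\left(\frac{z^{2}}{2} - 1 \right)}}{3} is an antiderivative of f.
Check: d/dz[- \frac{e^{\frac{3 z}{2}} \cos{\left(\frac{z^{2}}{2} - 1 \right)}}{3} - \frac{\log{\left(z^{2} + 1 \right)} \cos{\left(\frac{z^{2}}{2} - 1 \right)}}{3}] = \frac{2 z^{3} e^{\frac{3 z}{2}} \sin{\left(\frac{z^{2}}{2} - 1 \right)} + 2 z^{3} \log{\left(z^{2} + 1 \right)} \sin{\left(\frac{z^{2}}{2} - 1 \right)} - 3 z^{2} e^{\frac{3 z}{2}} \cos{\left(\frac{z^{2}}{2} - 1 \right)} + 2 z e^{\frac{3 z}{2}} \sin{\left(\frac{z^{2}}{2} - 1 \right)} + 2 z \log{\left(z^{2} + 1 \right)} \sin{\left(\frac{z^{2}}{2} - 1 \right)} - 4 z \cos{\left(\frac{z^{2}}{2} - 1 \right)} - 3 e^{\frac{3 z}{2}} \cos{\left(\frac{z^{2}}{2} - 1 \right)}}{6 z^{2} + 6} = f(z).
F(5/2) = - \frac{\log{\left(\frac{29}{4} \right)} \cos{\left(\frac{17}{8} \right)}}{3} - \frac{e^{\frac{15}{4}} \cos{\left(\frac{17}{8} \right)}}{3}; F(-3/2) = - \frac{\log{\left(\frac{13}{4} \right)} \cos{\left(\frac{1}{8} \right)}}{3} - \frac{\cos{\left(\frac{1}{8} \right)}}{3 e^{\frac{9}{4}}}.
Integral = F(5/2) - F(-3/2) = \frac{\cos{\left(\frac{1}{8} \right)}}{3 e^{\frac{9}{4}}} - \frac{\log{\left(\frac{29}{4} \right)} \cos{\left(\frac{17}{8} \right)}}{3} + \frac{\log{\left(\frac{13}{4} \right)} \cos{\left(\frac{1}{8} \right)}}{3} - \frac{e^{\frac{15}{4}} \cos{\left(\frac{17}{8} \right)}}{3}.

Antiderivative: F(z) = - \frac{e^{\frac{3 z}{2}} \cos{\left(\frac{z^{2}}{2} - 1 \right)}}{3} - \frac{\log{\left(z^{2} + 1 \right)} \cos{\left(\frac{z^{2}}{2} - 1 \right)}}{3}; value = \frac{\cos{\left(\frac{1}{8} \right)}}{3 e^{\frac{9}{4}}} - \frac{\log{\left(\frac{29}{4} \right)} \cos{\left(\frac{17}{8} \right)}}{3} + \frac{\log{\left(\frac{13}{4} \right)} \cos{\left(\frac{1}{8} \right)}}{3} - \frac{e^{\frac{15}{4}} \cos{\left(\frac{17}{8} \right)}}{3}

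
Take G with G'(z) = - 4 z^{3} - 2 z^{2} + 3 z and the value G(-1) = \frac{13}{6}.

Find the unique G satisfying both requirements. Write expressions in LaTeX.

G(z) = - \frac{6 z^{4} + 4 z^{3} - 9 z^{2} - 6}{6}

Integrate term by term and add the pieces.
A general antiderivative is - z^{4} - \frac{2 z^{3}}{3} + \frac{3 z^{2}}{2} + C.
The condition gives C = \frac{13}{6} - (\frac{7}{6}) = 1.
So G(z) = - \frac{6 z^{4} + 4 z^{3} - 9 z^{2} - 6}{6}.
Check: d/dz[- \frac{6 z^{4} + 4 z^{3} - 9 z^{2} - 6}{6}] = - 4 z^{3} - 2 z^{2} + 3 z = G'(z).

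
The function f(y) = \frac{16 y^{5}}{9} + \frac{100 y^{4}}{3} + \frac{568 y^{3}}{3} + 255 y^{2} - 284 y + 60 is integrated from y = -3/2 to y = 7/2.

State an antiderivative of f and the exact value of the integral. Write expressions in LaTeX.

The substitution u = \frac{2 y^{2}}{3} + 5 y - 2 works: f is exactly (dF/du)*(du/dy) for that inner function.
F(y) = \left(\frac{2 y^{2}}{3} + 5 y - 2\right)^{3} is an antiderivative of f.
Check: d/dy[\left(\frac{2 y^{2}}{3} + 5 y - 2\right)^{3}] = \frac{16 y^{5}}{9} + \frac{100 y^{4}}{3} + \frac{568 y^{3}}{3} + 255 y^{2} - 284 y + 60 = f(y).
F(7/2) = \frac{357911}{27}; F(-3/2) = -512.
Integral = F(7/2) - F(-3/2) = \frac{371735}{27}.

Antiderivative: F(y) = \left(\frac{2 y^{2}}{3} + 5 y - 2\right)^{3}; value = \frac{371735}{27}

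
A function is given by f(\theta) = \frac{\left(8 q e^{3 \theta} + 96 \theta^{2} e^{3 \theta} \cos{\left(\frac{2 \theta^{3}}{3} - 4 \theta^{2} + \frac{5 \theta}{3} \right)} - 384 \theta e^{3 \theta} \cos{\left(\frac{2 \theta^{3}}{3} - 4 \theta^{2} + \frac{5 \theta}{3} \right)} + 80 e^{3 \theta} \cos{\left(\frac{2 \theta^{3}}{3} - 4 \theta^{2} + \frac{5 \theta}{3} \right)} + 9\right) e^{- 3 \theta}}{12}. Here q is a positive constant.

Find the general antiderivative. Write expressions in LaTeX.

F(\theta) = \frac{\left(8 q \theta e^{3 \theta} + 48 e^{3 \theta} \sin{\left(\frac{2 \theta^{3}}{3} - 4 \theta^{2} + \frac{5 \theta}{3} \right)} - 3\right) e^{- 3 \theta}}{12} + C

Any candidate F(\theta) must reproduce f(\theta) exactly when differentiated.
Check: d/d\theta[\frac{\left(8 q \theta e^{3 \theta} + 48 e^{3 \theta} \sin{\left(\frac{2 \theta^{3}}{3} - 4 \theta^{2} + \frac{5 \theta}{3} \right)} - 3\right) e^{- 3 \theta}}{12}] = \frac{\left(8 q e^{3 \theta} + 96 \theta^{2} e^{3 \theta} \cos{\left(\frac{2 \theta^{3}}{3} - 4 \theta^{2} + \frac{5 \theta}{3} \right)} - 384 \theta e^{3 \theta} \cos{\left(\frac{2 \theta^{3}}{3} - 4 \theta^{2} + \frac{5 \theta}{3} \right)} + 80 e^{3 \theta} \cos{\left(\frac{2 \theta^{3}}{3} - 4 \theta^{2} + \frac{5 \theta}{3} \right)} + 9\right) e^{- 3 \theta}}{12} = f(\theta).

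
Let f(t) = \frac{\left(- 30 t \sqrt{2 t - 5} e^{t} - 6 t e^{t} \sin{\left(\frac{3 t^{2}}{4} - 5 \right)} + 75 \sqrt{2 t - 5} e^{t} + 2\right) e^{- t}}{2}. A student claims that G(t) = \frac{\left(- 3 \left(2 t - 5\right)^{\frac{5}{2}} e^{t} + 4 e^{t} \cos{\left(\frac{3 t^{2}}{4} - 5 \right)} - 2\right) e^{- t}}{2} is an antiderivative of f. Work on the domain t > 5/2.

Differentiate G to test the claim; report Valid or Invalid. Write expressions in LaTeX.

Valid - differentiating G returns exactly f.

d/dt[G] = \frac{\left(- 30 t \sqrt{2 t - 5} e^{t} - 6 t e^{t} \sin{\left(\frac{3 t^{2}}{4} - 5 \right)} + 75 \sqrt{2 t - 5} e^{t} + 2\right) e^{- t}}{2}
This equals f(t) exactly, so the claim holds.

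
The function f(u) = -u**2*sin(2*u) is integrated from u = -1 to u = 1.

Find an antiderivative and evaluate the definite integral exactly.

Differentiate the proposed F(u) back; it has to land on f(u) exactly.
F(u) = (2*u**2*cos(2*u) - 2*u*sin(2*u) - cos(2*u))/4 is an antiderivative of f.
Check: d/du[(2*u**2*cos(2*u) - 2*u*sin(2*u) - cos(2*u))/4] = -u**2*sin(2*u) = f(u).
F(1) = -sin(2)/2 + cos(2)/4; F(-1) = -sin(2)/2 + cos(2)/4.
Integral = F(1) - F(-1) = 0.

Antiderivative: F(u) = (2*u**2*cos(2*u) - 2*u*sin(2*u) - cos(2*u))/4; value = 0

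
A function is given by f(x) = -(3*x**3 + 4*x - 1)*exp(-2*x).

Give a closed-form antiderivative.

f has the shape u'v + uv' for u = 3*x**3/2 + 9*x**2/4 + 17*x/4 + 13/8 and v = exp(-2*x) — it is the derivative of the product u*v.
Check: d/dx[(12*x**3 + 18*x**2 + 34*x + 13)*exp(-2*x)/8] = (-3*x**3 - 4*x + 1)*exp(-2*x), which equals f(x).

An antiderivative is F(x) = (12*x**3 + 18*x**2 + 34*x + 13)*exp(-2*x)/8.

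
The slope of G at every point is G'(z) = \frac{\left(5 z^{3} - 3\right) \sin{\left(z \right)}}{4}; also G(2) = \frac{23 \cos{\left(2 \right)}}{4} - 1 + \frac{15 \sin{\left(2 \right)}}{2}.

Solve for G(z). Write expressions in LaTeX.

G(z) = - \frac{5 z^{3} \cos{\left(z \right)}}{4} + \frac{15 z^{2} \sin{\left(z \right)}}{4} + \frac{15 z \cos{\left(z \right)}}{2} - \frac{15 \sin{\left(z \right)}}{2} + \frac{3 \cos{\left(z \right)}}{4} - 1

Since d/dz undoes antidifferentiation here, G(z) must give back the stated G'(z).
A general antiderivative is - \frac{5 z^{3} \cos{\left(z \right)}}{4} + \frac{15 z^{2} \sin{\left(z \right)}}{4} + \frac{15 z \cos{\left(z \right)}}{2} - \frac{15 \sin{\left(z \right)}}{2} + \frac{3 \cos{\left(z \right)}}{4} + C.
The condition gives C = \frac{23 \cos{\left(2 \right)}}{4} - 1 + \frac{15 \sin{\left(2 \right)}}{2} - (\frac{23 \cos{\left(2 \right)}}{4} + \frac{15 \sin{\left(2 \right)}}{2}) = -1.
So G(z) = - \frac{5 z^{3} \cos{\left(z \right)}}{4} + \frac{15 z^{2} \sin{\left(z \right)}}{4} + \frac{15 z \cos{\left(z \right)}}{2} - \frac{15 \sin{\left(z \right)}}{2} + \frac{3 \cos{\left(z \right)}}{4} - 1.
Check: d/dz[- \frac{5 z^{3} \cos{\left(z \right)}}{4} + \frac{15 z^{2} \sin{\left(z \right)}}{4} + \frac{15 z \cos{\left(z \right)}}{2} - \frac{15 \sin{\left(z \right)}}{2} + \frac{3 \cos{\left(z \right)}}{4} - 1] = \frac{5 z^{3} \sin{\left(z \right)}}{4} - \frac{3 \sin{\left(z \right)}}{4}, which equals G'(z).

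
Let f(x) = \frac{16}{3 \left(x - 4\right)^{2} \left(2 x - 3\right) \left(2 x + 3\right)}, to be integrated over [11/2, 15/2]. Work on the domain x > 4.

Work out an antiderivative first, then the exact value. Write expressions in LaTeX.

Antiderivative: F(x) = - \frac{16 \left(96 x \log{\left(x - 4 \right)} - 121 x \log{\left(x - \frac{3}{2} \right)} + 25 x \log{\left(x + \frac{3}{2} \right)} - 384 \log{\left(x - 4 \right)} + 484 \log{\left(x - \frac{3}{2} \right)} - 100 \log{\left(x + \frac{3}{2} \right)} + 165\right)}{27225 \left(x - 4\right)}; value = - \frac{16 \log{\left(4 \right)}}{225} - \frac{512 \log{\left(\frac{7}{2} \right)}}{9075} - \frac{16 \log{\left(9 \right)}}{1089} + \frac{512 \log{\left(\frac{3}{2} \right)}}{9075} + \frac{16 \log{\left(7 \right)}}{1089} + \frac{128}{3465} + \frac{16 \log{\left(6 \right)}}{225}

Factor the denominator (3 \left(x - 4\right)^{2} \left(2 x - 3\right) \left(2 x + 3\right)) and decompose: f = - \frac{32}{1089 \left(2 x + 3\right)} + \frac{32}{225 \left(2 x - 3\right)} - \frac{512}{9075 \left(x - 4\right)} + \frac{16}{165 \left(x - 4\right)^{2}}; each piece integrates to a log, atan, or power term.
F(x) = - \frac{16 \left(96 x \log{\left(x - 4 \right)} - 121 x \log{\left(x - \frac{3}{2} \right)} + 25 x \log{\left(x + \frac{3}{2} \right)} - 384 \log{\left(x - 4 \right)} + 484 \log{\left(x - \frac{3}{2} \right)} - 100 \log{\left(x + \frac{3}{2} \right)} + 165\right)}{27225 \left(x - 4\right)} is an antiderivative of f.
Check: d/dx[- \frac{16 \left(96 x \log{\left(x - 4 \right)} - 121 x \log{\left(x - \frac{3}{2} \right)} + 25 x \log{\left(x + \frac{3}{2} \right)} - 384 \log{\left(x - 4 \right)} + 484 \log{\left(x - \frac{3}{2} \right)} - 100 \log{\left(x + \frac{3}{2} \right)} + 165\right)}{27225 \left(x - 4\right)}] = \frac{16}{12 x^{4} - 96 x^{3} + 165 x^{2} + 216 x - 432}, which equals f(x).
F(15/2) = - \frac{512 \log{\left(\frac{7}{2} \right)}}{9075} - \frac{16 \log{\left(9 \right)}}{1089} - \frac{32}{1155} + \frac{16 \log{\left(6 \right)}}{225}; F(11/2) = - \frac{32}{495} - \frac{16 \log{\left(7 \right)}}{1089} - \frac{512 \log{\left(\frac{3}{2} \right)}}{9075} + \frac{16 \log{\left(4 \right)}}{225}.
Integral = F(15/2) - F(11/2) = - \frac{16 \log{\left(4 \right)}}{225} - \frac{512 \log{\left(\frac{7}{2} \right)}}{9075} - \frac{16 \log{\left(9 \right)}}{1089} + \frac{512 \log{\left(\frac{3}{2} \right)}}{9075} + \frac{16 \log{\left(7 \right)}}{1089} + \frac{128}{3465} + \frac{16 \log{\left(6 \right)}}{225}.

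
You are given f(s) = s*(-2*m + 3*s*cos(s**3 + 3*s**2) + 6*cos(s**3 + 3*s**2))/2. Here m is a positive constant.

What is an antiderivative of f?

Recover f(s) by differentiating a candidate F(s); any mismatch rules it out.
Check: d/ds[-m*s**2/2 + sin(s**3 + 3*s**2)/2] = -m*s + 3*s**2*cos(s**3 + 3*s**2)/2 + 3*s*cos(s**3 + 3*s**2), which equals f(s).

An antiderivative is F(s) = -m*s**2/2 + sin(s**3 + 3*s**2)/2.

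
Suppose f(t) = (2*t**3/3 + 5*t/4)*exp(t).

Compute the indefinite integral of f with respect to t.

f has the shape u'v + uv' for u = 2*t**3/3 - 2*t**2 + 21*t/4 - 21/4 and v = exp(t) — it is the derivative of the product u*v.
Check: d/dt[2*t**3*exp(t)/3 - 2*t**2*exp(t) + 21*t*exp(t)/4 - 21*exp(t)/4] = 2*t**3*exp(t)/3 + 5*t*exp(t)/4, which equals f(t).

F(t) = 2*t**3*exp(t)/3 - 2*t**2*exp(t) + 21*t*exp(t)/4 - 21*exp(t)/4 + C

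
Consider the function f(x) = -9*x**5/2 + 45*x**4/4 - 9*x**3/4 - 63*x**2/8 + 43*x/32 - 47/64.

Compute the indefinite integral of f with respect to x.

F(x) = (64*x**2 - 512*x - 3*(4*x**2 - 4*x - 3)**3 - 256)/256 + C

The integrand splits into summands that can be handled one at a time.
Check: d/dx[(64*x**2 - 512*x - 3*(4*x**2 - 4*x - 3)**3 - 256)/256] = -9*x**5/2 + 45*x**4/4 - 9*x**3/4 - 63*x**2/8 + 43*x/32 - 47/64 = f(x).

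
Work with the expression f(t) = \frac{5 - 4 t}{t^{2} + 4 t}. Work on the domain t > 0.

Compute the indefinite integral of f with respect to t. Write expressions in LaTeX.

The denominator factors as t \left(t + 4\right); partial fractions split f into directly integrable pieces: - \frac{21}{4 \left(t + 4\right)} + \frac{5}{4 t}.
Check: d/dt[- \frac{- 5 \log{\left(t \right)} + 21 \log{\left(t + 4 \right)}}{4}] = \frac{5 - 4 t}{t^{2} + 4 t} = f(t).

F(t) = - \frac{- 5 \log{\left(t \right)} + 21 \log{\left(t + 4 \right)}}{4} + C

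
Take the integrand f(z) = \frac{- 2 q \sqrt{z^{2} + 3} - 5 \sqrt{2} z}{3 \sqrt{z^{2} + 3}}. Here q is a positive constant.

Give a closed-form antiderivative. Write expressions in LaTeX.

An antiderivative is F(z) = - \frac{2 q z}{3} - \frac{5 \sqrt{2 z^{2} + 6}}{3}.

Recover f(z) by differentiating a candidate F(z); any mismatch rules it out.
Check: d/dz[- \frac{2 q z}{3} - \frac{5 \sqrt{2 z^{2} + 6}}{3}] = \frac{- 2 q \sqrt{z^{2} + 3} - 5 \sqrt{2} z}{3 \sqrt{z^{2} + 3}} = f(z).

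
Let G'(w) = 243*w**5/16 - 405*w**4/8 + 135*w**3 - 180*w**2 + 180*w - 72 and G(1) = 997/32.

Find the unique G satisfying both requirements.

G'(w) matches the chain-rule pattern g'(h)*h' with inner function h(w) = -3*w**2/2 + 2*w - 4; substituting u = h(w) collapses the integral.
A general antiderivative is -3*(-3*w**2/2 + 2*w - 4)**3/4 + C.
The condition gives C = 997/32 - (1029/32) = -1.
So G(w) = 81*w**6/32 - 81*w**5/8 + 135*w**4/4 - 60*w**3 + 90*w**2 - 72*w + 47.
Check: d/dw[81*w**6/32 - 81*w**5/8 + 135*w**4/4 - 60*w**3 + 90*w**2 - 72*w + 47] = 243*w**5/16 - 405*w**4/8 + 135*w**3 - 180*w**2 + 180*w - 72 = G'(w).

G(w) = 81*w**6/32 - 81*w**5/8 + 135*w**4/4 - 60*w**3 + 90*w**2 - 72*w + 47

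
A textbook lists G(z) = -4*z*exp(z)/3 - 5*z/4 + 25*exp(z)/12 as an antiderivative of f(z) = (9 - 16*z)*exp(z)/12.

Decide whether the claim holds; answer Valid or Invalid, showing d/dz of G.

Invalid: d/dz[G] - f = -5/4, which is not 0.

d/dz[G] = -4*z*exp(z)/3 + 3*exp(z)/4 - 5/4
d/dz[G] - f(z) = -5/4 != 0.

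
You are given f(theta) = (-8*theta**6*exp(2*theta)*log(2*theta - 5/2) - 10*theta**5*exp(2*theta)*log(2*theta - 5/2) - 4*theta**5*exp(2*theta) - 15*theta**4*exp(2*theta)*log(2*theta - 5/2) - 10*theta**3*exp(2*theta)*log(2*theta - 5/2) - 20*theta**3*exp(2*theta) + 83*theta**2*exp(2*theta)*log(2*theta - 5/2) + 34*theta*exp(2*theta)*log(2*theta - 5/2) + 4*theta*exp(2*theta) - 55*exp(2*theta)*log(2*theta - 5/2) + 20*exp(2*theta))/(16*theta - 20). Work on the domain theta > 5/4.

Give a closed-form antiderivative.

An antiderivative is F(theta) = -theta**5*exp(2*theta)*log(2*theta - 5/2)/4 - 5*theta**3*exp(2*theta)*log(2*theta - 5/2)/4 + theta*exp(2*theta)*log(2*theta - 5/2)/4 + 5*exp(2*theta)*log(2*theta - 5/2)/4.

Since d/dtheta undoes antidifferentiation here, F'(theta) = f(theta) is required of F(theta).
Check: d/dtheta[-theta**5*exp(2*theta)*log(2*theta - 5/2)/4 - 5*theta**3*exp(2*theta)*log(2*theta - 5/2)/4 + theta*exp(2*theta)*log(2*theta - 5/2)/4 + 5*exp(2*theta)*log(2*theta - 5/2)/4] = (-8*theta**6*exp(2*theta)*log(2*theta - 5/2) - 10*theta**5*exp(2*theta)*log(2*theta - 5/2) - 4*theta**5*exp(2*theta) - 15*theta**4*exp(2*theta)*log(2*theta - 5/2) - 10*theta**3*exp(2*theta)*log(2*theta - 5/2) - 20*theta**3*exp(2*theta) + 83*theta**2*exp(2*theta)*log(2*theta - 5/2) + 34*theta*exp(2*theta)*log(2*theta - 5/2) + 4*theta*exp(2*theta) - 55*exp(2*theta)*log(2*theta - 5/2) + 20*exp(2*theta))/(16*theta - 20) = f(theta).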